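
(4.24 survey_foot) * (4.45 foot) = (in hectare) 0.0001753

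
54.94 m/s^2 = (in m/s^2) 54.94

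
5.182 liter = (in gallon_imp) 1.14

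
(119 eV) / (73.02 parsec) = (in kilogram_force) 8.629e-37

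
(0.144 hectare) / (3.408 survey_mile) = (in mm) 262.6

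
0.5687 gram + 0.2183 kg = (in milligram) 2.189e+05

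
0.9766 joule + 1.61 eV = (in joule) 0.9766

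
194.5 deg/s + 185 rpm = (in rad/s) 22.77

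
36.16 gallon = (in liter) 136.9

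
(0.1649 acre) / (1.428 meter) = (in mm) 4.673e+05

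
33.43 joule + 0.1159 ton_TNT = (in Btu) 4.596e+05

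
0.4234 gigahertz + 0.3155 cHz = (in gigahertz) 0.4234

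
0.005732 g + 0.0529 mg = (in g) 0.005785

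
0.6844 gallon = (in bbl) 0.0163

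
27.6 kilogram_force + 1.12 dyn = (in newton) 270.7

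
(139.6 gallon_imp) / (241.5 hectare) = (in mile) 1.633e-10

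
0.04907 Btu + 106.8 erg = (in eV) 3.231e+20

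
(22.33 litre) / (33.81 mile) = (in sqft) 4.417e-06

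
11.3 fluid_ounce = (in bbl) 0.002102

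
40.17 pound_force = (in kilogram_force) 18.22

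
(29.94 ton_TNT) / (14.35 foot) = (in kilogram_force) 2.92e+09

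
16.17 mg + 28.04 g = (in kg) 0.02806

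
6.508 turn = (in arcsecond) 8.434e+06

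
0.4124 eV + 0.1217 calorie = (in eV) 3.178e+18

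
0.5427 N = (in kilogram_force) 0.05534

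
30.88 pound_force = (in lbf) 30.88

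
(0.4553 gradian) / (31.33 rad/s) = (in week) 3.774e-10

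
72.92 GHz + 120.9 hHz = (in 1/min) 4.375e+12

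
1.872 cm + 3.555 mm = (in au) 1.489e-13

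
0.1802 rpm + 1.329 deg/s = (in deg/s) 2.41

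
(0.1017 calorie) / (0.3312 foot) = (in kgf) 0.4298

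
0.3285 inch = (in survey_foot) 0.02737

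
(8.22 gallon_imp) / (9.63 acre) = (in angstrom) 9589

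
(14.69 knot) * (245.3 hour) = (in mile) 4147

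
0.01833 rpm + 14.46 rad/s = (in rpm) 138.1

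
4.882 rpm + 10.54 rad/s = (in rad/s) 11.05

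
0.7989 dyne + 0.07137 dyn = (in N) 8.703e-06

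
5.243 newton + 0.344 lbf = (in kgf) 0.6907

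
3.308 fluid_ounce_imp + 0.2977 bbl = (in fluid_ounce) 1604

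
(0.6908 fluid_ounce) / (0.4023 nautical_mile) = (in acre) 6.776e-12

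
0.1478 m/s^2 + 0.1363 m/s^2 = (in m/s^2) 0.2841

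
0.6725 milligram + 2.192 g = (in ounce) 0.07734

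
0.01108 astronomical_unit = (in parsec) 5.372e-08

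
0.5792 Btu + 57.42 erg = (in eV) 3.814e+21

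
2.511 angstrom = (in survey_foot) 8.238e-10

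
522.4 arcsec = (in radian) 0.002533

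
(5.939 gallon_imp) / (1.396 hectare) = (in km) 1.934e-09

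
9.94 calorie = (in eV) 2.596e+20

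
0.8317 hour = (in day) 0.03465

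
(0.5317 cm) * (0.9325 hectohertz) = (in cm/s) 49.58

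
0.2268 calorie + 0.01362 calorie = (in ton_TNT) 2.404e-10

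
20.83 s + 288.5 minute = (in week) 0.02866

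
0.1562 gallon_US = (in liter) 0.5913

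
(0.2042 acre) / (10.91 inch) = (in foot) 9784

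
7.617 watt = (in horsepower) 0.01021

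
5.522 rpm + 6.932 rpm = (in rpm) 12.45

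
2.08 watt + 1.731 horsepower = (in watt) 1293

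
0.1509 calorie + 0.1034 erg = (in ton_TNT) 1.509e-10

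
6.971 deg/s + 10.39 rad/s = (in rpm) 100.4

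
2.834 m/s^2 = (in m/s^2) 2.834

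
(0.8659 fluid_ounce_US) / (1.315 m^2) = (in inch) 0.0007667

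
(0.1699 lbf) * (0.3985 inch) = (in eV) 4.775e+16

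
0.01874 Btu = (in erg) 1.977e+08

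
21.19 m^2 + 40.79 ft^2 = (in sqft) 268.9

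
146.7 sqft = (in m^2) 13.63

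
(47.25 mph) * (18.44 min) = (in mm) 2.337e+07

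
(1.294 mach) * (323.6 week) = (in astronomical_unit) 0.5764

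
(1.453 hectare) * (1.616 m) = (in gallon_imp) 5.165e+06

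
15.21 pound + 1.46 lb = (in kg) 7.561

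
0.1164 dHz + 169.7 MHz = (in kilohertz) 1.697e+05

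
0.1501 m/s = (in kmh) 0.5404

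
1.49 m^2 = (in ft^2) 16.04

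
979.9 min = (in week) 0.09721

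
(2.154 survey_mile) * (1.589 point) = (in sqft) 20.92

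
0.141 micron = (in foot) 4.626e-07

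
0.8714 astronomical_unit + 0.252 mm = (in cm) 1.304e+13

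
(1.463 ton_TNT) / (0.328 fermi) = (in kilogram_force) 1.903e+24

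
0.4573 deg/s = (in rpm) 0.07622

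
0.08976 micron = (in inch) 3.534e-06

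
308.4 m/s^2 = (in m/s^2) 308.4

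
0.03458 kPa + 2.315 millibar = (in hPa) 2.661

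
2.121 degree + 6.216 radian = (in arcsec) 1.29e+06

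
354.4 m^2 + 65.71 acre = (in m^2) 2.663e+05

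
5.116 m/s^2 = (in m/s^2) 5.116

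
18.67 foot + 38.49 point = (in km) 0.005704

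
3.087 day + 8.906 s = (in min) 4445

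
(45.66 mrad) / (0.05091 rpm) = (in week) 1.416e-05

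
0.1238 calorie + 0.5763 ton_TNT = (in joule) 2.411e+09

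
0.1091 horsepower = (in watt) 81.36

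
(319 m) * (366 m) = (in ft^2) 1.257e+06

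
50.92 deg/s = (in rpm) 8.487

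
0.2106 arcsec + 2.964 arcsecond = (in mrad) 0.01539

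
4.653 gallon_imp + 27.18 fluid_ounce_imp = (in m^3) 0.02193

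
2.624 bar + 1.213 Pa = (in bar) 2.624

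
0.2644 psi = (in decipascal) 1.823e+04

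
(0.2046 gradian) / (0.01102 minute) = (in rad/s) 0.004861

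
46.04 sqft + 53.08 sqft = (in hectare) 0.0009209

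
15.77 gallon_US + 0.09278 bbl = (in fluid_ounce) 2517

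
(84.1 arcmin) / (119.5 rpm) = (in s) 0.001955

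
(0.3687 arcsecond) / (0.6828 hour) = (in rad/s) 7.272e-10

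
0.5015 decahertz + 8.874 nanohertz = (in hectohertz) 0.05015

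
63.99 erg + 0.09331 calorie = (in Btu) 0.00037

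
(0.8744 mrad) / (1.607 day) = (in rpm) 6.014e-08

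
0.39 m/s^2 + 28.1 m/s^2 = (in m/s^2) 28.49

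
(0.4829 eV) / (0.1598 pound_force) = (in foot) 3.571e-19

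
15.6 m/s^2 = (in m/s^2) 15.6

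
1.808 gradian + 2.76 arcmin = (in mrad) 29.2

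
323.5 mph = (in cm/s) 1.446e+04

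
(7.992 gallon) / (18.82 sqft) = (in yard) 0.01892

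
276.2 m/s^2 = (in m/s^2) 276.2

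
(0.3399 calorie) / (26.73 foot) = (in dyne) 1.746e+04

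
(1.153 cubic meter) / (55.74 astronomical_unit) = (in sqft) 1.488e-12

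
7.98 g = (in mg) 7980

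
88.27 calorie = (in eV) 2.305e+21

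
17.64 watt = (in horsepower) 0.02366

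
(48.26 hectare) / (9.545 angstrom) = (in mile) 3.142e+11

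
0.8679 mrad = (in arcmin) 2.984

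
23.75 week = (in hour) 3990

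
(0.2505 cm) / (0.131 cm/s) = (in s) 1.912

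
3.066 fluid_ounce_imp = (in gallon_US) 0.02301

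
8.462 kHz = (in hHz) 84.62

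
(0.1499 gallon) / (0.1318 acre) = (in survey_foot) 3.49e-06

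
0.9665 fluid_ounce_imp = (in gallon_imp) 0.006041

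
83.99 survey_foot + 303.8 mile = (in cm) 4.889e+07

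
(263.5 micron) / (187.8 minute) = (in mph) 5.231e-08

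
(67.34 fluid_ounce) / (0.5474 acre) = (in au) 6.009e-18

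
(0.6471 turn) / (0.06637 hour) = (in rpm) 0.1625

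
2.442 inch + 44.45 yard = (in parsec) 1.319e-15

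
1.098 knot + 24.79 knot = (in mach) 0.03911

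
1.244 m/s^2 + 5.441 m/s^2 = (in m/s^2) 6.685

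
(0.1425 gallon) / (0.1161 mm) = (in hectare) 0.0004646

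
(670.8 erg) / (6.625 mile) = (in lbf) 1.414e-09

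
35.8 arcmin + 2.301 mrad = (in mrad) 12.71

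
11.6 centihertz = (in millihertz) 116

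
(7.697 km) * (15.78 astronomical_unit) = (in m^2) 1.817e+16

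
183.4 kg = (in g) 1.834e+05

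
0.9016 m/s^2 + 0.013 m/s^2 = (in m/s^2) 0.9146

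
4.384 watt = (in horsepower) 0.005879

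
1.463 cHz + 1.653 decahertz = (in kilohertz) 0.01654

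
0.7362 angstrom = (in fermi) 7.362e+04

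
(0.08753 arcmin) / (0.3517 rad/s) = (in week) 1.197e-10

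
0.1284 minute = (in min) 0.1284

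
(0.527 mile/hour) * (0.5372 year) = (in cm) 3.991e+08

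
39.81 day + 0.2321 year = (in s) 1.076e+07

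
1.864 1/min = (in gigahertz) 3.107e-11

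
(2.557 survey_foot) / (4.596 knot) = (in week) 5.45e-07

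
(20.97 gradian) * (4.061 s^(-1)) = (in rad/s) 1.338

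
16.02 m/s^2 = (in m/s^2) 16.02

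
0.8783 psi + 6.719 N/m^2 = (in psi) 0.8793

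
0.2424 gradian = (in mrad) 3.808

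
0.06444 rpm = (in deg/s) 0.3866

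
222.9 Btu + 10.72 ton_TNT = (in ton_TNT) 10.72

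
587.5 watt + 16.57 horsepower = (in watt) 1.294e+04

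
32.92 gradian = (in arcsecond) 1.067e+05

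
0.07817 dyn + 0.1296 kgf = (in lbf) 0.2857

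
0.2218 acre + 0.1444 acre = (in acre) 0.3662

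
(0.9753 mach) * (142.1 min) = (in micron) 2.831e+12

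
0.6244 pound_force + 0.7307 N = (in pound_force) 0.7887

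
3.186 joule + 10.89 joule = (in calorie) 3.364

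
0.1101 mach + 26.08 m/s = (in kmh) 228.8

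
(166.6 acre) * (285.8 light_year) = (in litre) 1.823e+27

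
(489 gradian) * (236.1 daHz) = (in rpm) 1.732e+05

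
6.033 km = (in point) 1.71e+07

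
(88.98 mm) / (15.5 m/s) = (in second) 0.005741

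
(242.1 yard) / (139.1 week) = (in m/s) 2.631e-06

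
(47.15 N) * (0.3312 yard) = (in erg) 1.428e+08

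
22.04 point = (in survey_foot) 0.02551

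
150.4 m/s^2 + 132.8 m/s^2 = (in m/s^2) 283.2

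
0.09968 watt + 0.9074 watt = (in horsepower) 0.001351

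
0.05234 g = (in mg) 52.34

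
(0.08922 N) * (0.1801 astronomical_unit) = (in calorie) 5.745e+08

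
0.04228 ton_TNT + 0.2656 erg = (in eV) 1.104e+27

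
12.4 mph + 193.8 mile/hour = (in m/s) 92.18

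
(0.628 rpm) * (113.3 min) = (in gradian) 2.846e+04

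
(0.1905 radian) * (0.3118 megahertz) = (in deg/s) 3.403e+06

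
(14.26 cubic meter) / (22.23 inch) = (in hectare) 0.002525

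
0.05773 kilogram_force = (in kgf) 0.05773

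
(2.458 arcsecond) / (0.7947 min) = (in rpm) 2.387e-06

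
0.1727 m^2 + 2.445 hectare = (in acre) 6.042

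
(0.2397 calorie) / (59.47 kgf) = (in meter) 0.00172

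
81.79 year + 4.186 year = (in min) 4.519e+07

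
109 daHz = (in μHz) 1.09e+09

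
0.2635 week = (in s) 1.594e+05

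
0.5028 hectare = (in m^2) 5028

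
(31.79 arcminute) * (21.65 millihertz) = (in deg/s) 0.01147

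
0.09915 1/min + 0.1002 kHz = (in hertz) 100.2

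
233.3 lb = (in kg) 105.8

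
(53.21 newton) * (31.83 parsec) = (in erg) 5.226e+26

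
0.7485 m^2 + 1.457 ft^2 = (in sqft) 9.514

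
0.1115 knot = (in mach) 0.0001685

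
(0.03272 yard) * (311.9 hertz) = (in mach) 0.02741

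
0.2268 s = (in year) 7.192e-09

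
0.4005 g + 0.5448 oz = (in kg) 0.01585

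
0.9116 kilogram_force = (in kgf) 0.9116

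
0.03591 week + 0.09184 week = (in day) 0.8942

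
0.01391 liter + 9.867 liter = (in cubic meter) 0.009881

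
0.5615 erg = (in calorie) 1.342e-08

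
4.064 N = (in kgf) 0.4144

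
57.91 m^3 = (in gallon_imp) 1.274e+04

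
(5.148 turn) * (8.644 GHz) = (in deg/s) 1.602e+13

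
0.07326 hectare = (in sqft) 7886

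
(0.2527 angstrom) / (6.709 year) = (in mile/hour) 2.672e-19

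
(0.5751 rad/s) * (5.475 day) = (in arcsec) 5.611e+10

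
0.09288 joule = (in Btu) 8.803e-05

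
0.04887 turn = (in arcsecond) 6.334e+04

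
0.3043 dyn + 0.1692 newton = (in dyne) 1.692e+04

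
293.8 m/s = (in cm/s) 2.938e+04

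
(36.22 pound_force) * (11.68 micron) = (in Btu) 1.784e-06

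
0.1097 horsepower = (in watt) 81.8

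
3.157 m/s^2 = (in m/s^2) 3.157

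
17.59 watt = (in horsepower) 0.02359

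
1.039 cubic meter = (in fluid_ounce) 3.513e+04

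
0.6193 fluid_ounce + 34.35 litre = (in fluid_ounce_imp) 1210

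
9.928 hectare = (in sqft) 1.069e+06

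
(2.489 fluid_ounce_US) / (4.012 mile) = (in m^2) 1.14e-08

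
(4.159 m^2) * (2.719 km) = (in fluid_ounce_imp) 3.98e+08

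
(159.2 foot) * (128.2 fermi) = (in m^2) 6.221e-12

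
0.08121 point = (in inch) 0.001128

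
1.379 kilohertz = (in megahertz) 0.001379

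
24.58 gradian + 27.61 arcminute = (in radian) 0.3941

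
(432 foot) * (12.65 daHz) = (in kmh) 5.996e+04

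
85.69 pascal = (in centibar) 0.08569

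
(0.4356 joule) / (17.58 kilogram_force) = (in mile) 1.57e-06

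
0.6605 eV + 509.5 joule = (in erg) 5.095e+09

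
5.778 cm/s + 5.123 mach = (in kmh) 6280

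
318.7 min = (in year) 0.0006064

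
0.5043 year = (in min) 2.651e+05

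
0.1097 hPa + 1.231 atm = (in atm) 1.231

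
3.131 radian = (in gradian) 199.3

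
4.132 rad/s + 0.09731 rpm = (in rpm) 39.56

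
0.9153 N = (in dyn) 9.153e+04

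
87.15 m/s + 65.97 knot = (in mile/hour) 270.9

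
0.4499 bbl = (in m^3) 0.07153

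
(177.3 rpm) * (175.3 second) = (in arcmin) 1.119e+07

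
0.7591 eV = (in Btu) 1.153e-22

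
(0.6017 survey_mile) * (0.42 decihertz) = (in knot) 79.06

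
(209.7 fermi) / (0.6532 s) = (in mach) 9.428e-16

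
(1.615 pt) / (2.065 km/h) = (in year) 3.15e-11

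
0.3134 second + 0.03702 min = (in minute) 0.04224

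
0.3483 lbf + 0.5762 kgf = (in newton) 7.2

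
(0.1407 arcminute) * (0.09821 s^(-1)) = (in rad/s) 4.02e-06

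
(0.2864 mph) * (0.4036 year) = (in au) 1.089e-05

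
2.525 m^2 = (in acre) 0.0006239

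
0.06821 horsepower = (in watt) 50.86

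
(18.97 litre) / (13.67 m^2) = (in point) 3.934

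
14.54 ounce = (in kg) 0.4122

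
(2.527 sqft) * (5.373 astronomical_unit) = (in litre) 1.887e+14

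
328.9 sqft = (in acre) 0.007551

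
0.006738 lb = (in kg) 0.003056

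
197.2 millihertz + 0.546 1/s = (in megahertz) 7.432e-07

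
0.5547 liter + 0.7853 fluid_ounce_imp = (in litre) 0.577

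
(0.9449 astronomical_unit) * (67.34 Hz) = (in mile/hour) 2.129e+13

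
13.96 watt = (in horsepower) 0.01872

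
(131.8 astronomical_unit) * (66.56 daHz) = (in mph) 2.936e+16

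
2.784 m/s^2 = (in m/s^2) 2.784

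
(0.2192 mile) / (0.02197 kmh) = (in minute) 963.4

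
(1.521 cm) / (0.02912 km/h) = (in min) 0.03134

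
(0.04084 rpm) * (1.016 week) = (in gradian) 1.673e+05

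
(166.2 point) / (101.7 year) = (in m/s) 1.828e-11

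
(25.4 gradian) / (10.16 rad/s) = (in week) 6.493e-08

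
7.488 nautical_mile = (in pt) 3.931e+07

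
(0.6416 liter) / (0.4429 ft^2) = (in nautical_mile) 8.42e-06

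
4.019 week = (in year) 0.07708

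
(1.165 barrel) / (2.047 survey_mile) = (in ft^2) 0.0006052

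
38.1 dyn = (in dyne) 38.1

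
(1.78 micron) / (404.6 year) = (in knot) 2.712e-16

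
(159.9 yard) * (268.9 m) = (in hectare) 3.932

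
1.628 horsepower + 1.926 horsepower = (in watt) 2650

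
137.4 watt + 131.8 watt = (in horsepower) 0.361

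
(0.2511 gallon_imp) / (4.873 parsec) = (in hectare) 7.592e-25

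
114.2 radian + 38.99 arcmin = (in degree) 6544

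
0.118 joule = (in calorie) 0.0282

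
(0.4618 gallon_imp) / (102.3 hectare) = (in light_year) 2.169e-25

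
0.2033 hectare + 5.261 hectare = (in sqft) 5.882e+05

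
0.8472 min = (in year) 1.612e-06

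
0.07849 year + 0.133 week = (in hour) 709.9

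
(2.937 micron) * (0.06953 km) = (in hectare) 2.042e-08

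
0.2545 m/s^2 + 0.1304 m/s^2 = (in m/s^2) 0.3849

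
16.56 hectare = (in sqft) 1.783e+06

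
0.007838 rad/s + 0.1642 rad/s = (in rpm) 1.643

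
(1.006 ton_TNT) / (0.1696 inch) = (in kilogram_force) 9.963e+10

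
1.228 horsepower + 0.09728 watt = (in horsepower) 1.228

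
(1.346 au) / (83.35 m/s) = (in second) 2.416e+09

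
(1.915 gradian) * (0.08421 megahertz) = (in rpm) 2.419e+04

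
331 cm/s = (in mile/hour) 7.404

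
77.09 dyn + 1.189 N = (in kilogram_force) 0.1213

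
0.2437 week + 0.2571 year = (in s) 8.255e+06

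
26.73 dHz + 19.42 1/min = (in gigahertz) 2.997e-09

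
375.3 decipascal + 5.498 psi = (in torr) 284.6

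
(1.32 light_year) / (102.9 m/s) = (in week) 2.007e+08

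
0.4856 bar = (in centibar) 48.56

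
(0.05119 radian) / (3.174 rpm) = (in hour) 4.278e-05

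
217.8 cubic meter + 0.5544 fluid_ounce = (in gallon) 5.754e+04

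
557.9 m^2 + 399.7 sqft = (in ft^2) 6405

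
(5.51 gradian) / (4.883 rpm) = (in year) 5.367e-09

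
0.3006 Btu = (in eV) 1.979e+21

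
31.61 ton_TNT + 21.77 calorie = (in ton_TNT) 31.61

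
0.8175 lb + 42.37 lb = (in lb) 43.19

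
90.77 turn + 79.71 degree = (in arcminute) 1.965e+06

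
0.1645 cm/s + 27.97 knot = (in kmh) 51.81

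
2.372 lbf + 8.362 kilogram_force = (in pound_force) 20.81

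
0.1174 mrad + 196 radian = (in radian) 196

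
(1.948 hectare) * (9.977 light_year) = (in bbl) 1.157e+22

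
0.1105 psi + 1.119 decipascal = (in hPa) 7.62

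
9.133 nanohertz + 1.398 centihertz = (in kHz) 1.398e-05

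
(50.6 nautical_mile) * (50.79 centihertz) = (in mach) 139.8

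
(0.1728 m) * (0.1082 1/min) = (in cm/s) 0.03116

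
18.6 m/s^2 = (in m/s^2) 18.6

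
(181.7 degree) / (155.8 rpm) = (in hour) 5.399e-05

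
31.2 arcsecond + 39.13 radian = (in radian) 39.13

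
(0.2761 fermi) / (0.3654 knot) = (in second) 1.469e-15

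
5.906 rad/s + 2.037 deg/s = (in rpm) 56.74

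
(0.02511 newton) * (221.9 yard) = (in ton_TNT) 1.218e-09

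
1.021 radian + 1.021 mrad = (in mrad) 1022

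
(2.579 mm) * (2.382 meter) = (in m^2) 0.006143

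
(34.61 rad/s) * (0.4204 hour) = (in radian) 5.238e+04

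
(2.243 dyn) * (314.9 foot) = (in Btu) 2.041e-06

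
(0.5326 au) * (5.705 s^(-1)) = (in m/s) 4.546e+11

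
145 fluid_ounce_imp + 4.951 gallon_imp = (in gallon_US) 7.034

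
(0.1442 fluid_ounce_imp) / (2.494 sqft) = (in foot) 5.802e-05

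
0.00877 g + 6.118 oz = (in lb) 0.3824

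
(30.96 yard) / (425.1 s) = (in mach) 0.0001956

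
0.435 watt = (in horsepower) 0.0005833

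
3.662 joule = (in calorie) 0.8752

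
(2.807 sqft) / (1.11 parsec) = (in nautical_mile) 4.111e-21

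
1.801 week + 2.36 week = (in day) 29.13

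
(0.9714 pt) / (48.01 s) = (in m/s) 7.138e-06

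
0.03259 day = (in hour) 0.7822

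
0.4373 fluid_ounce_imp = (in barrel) 7.815e-05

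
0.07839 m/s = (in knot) 0.1524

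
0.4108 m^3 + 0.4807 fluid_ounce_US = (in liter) 410.8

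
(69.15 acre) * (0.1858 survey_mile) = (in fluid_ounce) 2.829e+12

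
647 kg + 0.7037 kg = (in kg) 647.7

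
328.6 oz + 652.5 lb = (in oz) 1.077e+04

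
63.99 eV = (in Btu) 9.717e-21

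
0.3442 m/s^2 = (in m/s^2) 0.3442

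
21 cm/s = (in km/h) 0.756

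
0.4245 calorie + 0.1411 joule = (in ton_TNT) 4.582e-10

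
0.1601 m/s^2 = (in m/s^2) 0.1601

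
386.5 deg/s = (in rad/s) 6.746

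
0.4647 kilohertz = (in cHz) 4.647e+04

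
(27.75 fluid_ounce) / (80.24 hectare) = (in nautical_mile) 5.522e-13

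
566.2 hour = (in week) 3.37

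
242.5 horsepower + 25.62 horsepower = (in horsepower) 268.1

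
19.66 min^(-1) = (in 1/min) 19.66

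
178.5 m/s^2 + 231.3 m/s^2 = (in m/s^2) 409.8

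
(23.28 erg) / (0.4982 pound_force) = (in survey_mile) 6.527e-10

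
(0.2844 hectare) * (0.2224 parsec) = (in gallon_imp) 4.293e+21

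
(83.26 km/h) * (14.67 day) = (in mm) 2.931e+10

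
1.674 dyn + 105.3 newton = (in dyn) 1.053e+07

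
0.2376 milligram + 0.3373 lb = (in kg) 0.153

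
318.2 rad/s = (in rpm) 3039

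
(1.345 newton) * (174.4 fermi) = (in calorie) 5.606e-14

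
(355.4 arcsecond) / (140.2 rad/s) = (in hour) 3.414e-09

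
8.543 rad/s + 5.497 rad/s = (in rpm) 134.1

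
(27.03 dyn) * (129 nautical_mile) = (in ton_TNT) 1.543e-08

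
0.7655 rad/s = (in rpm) 7.31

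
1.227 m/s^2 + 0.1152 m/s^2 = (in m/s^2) 1.342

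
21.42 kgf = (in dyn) 2.101e+07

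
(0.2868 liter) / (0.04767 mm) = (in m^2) 6.016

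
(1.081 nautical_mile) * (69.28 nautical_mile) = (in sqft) 2.765e+09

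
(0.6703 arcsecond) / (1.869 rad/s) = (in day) 2.012e-11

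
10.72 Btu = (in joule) 1.131e+04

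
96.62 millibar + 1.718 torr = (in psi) 1.435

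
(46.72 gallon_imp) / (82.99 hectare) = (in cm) 2.559e-05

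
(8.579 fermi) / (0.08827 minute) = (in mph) 3.623e-15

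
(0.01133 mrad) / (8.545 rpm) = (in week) 2.094e-11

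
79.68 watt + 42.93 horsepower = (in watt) 3.209e+04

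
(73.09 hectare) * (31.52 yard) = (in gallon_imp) 4.634e+09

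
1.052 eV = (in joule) 1.685e-19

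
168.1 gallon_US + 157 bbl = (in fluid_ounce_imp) 9.009e+05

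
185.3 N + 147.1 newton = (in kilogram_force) 33.9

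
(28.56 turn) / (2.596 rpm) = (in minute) 11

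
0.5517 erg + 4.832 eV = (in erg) 0.5517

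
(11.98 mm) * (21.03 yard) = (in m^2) 0.2304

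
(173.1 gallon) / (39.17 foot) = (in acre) 1.356e-05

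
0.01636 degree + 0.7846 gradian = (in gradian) 0.8028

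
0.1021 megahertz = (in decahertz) 1.021e+04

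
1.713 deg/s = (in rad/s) 0.0299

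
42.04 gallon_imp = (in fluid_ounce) 6462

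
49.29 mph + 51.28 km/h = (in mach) 0.1065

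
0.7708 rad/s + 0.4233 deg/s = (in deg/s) 44.59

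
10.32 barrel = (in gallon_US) 433.4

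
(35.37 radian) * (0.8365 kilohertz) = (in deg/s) 1.695e+06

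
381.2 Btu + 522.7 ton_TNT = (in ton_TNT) 522.7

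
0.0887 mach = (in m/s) 30.2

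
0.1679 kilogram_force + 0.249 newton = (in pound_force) 0.4261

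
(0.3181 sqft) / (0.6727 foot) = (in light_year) 1.523e-17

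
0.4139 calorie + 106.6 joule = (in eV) 6.762e+20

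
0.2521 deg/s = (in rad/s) 0.0044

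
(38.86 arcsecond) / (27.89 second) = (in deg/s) 0.000387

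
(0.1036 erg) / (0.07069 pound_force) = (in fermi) 3.295e+07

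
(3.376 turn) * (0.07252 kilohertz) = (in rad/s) 1538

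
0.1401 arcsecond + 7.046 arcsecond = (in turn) 5.545e-06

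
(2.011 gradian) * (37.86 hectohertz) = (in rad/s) 119.6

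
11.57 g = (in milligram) 1.157e+04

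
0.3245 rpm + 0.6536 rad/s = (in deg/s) 39.4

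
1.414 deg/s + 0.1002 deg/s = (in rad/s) 0.02643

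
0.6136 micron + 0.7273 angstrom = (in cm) 6.137e-05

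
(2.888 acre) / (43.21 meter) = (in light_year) 2.859e-14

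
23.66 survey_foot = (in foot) 23.66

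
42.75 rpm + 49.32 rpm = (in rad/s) 9.642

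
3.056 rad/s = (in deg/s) 175.1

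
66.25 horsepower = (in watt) 4.94e+04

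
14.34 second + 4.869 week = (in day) 34.08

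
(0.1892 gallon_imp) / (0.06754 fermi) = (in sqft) 1.371e+14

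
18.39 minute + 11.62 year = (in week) 605.9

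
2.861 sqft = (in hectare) 2.658e-05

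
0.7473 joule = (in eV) 4.664e+18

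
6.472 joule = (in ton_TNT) 1.547e-09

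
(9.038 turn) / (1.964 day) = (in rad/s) 0.0003347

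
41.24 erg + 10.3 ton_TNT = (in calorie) 1.03e+10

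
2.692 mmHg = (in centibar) 0.3589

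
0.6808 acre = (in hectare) 0.2755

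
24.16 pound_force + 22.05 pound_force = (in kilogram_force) 20.96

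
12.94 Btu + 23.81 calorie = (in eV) 8.583e+22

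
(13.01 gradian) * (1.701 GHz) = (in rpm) 3.32e+09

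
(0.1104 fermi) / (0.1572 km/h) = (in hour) 7.023e-19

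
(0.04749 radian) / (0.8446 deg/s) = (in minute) 0.05369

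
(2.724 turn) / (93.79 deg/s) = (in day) 0.000121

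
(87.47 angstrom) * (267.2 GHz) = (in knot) 4543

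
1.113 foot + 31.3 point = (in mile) 0.0002177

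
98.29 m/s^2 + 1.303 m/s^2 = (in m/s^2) 99.59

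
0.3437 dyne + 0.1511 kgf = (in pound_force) 0.3331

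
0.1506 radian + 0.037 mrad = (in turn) 0.02397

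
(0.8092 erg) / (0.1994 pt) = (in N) 0.00115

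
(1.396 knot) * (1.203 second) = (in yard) 0.9448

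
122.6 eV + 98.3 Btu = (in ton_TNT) 2.479e-05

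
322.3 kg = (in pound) 710.5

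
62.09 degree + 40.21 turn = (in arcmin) 8.723e+05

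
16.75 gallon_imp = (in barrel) 0.479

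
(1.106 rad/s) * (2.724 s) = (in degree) 172.6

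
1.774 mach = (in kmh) 2175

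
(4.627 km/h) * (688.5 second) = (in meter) 884.9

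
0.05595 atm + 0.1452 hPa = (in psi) 0.8243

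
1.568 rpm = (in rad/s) 0.1642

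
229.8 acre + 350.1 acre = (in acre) 579.9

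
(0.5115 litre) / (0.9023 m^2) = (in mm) 0.5669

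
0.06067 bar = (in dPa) 6.067e+04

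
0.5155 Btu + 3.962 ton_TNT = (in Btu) 1.571e+07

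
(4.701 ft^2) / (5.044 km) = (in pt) 0.2454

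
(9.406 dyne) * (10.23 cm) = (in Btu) 9.12e-09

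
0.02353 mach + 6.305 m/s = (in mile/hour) 32.03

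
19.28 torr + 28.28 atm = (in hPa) 2.868e+04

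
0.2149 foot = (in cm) 6.55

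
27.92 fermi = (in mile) 1.735e-17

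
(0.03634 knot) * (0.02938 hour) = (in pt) 5605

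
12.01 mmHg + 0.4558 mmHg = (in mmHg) 12.47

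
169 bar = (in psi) 2451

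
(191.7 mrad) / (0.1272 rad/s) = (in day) 1.744e-05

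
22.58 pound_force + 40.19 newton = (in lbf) 31.62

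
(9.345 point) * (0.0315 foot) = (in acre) 7.821e-09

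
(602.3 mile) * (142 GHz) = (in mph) 3.079e+17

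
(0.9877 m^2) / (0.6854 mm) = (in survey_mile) 0.8954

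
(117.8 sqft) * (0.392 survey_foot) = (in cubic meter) 1.308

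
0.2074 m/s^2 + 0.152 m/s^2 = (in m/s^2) 0.3594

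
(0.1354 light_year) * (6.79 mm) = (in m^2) 8.698e+12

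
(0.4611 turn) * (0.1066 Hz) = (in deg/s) 17.7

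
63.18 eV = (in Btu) 9.594e-21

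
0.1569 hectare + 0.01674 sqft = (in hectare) 0.1569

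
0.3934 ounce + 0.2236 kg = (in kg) 0.2348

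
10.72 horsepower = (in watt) 7994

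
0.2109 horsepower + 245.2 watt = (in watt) 402.5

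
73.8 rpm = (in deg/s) 442.8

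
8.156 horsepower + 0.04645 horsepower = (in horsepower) 8.202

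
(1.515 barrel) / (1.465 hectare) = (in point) 0.04661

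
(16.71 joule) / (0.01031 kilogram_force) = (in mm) 1.653e+05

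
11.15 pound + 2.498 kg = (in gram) 7556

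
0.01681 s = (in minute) 0.0002802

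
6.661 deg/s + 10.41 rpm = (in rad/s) 1.206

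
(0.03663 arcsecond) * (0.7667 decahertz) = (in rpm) 1.3e-05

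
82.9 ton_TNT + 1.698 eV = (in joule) 3.469e+11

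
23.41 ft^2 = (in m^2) 2.175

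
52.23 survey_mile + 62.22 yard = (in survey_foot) 2.76e+05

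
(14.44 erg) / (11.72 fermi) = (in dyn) 1.232e+13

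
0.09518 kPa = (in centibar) 0.09518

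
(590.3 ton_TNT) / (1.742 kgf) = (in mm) 1.446e+14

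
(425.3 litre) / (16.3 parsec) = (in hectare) 8.456e-23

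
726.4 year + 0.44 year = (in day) 2.653e+05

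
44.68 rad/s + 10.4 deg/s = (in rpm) 428.4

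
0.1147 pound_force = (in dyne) 5.102e+04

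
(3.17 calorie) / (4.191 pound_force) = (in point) 2017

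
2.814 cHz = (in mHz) 28.14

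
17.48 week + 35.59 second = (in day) 122.4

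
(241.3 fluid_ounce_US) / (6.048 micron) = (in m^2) 1180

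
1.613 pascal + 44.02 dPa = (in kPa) 0.006015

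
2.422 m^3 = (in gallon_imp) 532.8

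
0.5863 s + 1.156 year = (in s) 3.646e+07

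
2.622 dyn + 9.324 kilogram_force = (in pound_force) 20.56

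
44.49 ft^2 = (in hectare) 0.0004133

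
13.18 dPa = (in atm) 1.301e-05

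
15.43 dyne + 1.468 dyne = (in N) 0.000169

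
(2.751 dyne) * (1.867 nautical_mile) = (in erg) 9.512e+05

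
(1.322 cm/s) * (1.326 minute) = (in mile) 0.0006535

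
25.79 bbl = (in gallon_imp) 901.9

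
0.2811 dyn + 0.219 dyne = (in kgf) 5.1e-07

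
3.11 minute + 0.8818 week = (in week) 0.8821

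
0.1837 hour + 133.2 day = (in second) 1.151e+07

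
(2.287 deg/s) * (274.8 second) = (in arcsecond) 2.262e+06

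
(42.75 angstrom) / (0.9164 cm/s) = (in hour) 1.296e-10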